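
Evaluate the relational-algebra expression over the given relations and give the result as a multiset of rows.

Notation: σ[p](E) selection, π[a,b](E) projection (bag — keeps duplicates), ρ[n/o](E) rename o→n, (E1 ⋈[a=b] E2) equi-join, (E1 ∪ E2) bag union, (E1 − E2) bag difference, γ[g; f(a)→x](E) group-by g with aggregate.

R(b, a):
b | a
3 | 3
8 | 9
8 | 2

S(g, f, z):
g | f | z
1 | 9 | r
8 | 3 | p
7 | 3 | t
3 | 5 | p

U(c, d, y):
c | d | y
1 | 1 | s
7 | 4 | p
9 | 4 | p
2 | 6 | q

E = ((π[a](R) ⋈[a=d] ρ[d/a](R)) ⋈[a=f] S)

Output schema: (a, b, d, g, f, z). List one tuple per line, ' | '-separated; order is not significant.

Stepwise |·|:
  R → 3
  π[a](R) → 3
  R → 3
  ρ[d/a](R) → 3
  (π[a](R) ⋈[a=d] ρ[d/a](R)) → 3
  S → 4
  ((π[a](R) ⋈[a=d] ρ[d/a](R)) ⋈[a=f] S) → 3

== RESULT ==
a | b | d | g | f | z
3 | 3 | 3 | 7 | 3 | t
3 | 3 | 3 | 8 | 3 | p
9 | 8 | 9 | 1 | 9 | r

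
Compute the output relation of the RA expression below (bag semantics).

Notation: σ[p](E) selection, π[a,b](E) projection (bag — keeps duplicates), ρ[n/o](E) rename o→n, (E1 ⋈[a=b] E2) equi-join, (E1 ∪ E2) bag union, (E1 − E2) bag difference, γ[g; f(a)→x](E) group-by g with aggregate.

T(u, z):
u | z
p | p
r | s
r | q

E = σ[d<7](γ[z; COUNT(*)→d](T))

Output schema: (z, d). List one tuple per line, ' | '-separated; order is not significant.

Stepwise |·|:
  T → 3
  γ[z; COUNT(*)→d](T) → 3
  σ[d<7](γ[z; COUNT(*)→d](T)) → 3

== RESULT ==
z | d
p | 1
q | 1
s | 1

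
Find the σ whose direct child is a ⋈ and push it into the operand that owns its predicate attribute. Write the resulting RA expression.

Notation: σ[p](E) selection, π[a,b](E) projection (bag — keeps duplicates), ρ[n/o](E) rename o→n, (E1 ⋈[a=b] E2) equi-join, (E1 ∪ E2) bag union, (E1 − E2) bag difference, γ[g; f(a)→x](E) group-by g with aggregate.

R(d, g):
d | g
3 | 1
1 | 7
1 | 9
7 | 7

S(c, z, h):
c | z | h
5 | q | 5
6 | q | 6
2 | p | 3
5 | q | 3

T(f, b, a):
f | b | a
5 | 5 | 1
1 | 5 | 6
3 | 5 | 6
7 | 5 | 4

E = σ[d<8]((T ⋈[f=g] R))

σ filters on d, owned by the right side.
E' = (T ⋈[f=g] σ[d<8](R))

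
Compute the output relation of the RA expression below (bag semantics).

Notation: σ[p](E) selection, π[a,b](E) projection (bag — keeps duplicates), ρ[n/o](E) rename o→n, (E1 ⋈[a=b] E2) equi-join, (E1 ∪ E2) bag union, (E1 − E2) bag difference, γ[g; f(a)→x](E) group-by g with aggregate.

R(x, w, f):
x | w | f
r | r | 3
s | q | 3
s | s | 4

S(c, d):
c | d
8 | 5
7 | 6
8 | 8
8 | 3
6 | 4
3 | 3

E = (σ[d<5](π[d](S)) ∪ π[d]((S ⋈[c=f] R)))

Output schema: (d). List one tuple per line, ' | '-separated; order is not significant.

Row counts bottom-up:
  S → 6
  π[d](S) → 6
  σ[d<5](π[d](S)) → 3
  S → 6
  R → 3
  (S ⋈[c=f] R) → 2
  π[d]((S ⋈[c=f] R)) → 2
  (σ[d<5](π[d](S)) ∪ π[d]((S ⋈[c=f] R))) → 5

== RESULT ==
d
3
3
3
3
4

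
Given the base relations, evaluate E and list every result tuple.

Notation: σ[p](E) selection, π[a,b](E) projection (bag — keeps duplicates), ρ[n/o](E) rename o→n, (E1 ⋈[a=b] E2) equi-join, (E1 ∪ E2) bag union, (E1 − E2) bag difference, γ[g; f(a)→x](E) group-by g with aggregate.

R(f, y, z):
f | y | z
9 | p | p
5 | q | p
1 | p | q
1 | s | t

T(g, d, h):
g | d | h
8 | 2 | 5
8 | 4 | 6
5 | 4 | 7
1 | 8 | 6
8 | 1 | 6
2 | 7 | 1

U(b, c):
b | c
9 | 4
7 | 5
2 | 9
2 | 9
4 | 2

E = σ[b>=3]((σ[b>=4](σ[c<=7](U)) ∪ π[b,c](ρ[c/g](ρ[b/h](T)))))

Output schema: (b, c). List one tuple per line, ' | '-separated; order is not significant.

Stepwise |·|:
  U → 5
  σ[c<=7](U) → 3
  σ[b>=4](σ[c<=7](U)) → 3
  T → 6
  ρ[b/h](T) → 6
  ρ[c/g](ρ[b/h](T)) → 6
  π[b,c](ρ[c/g](ρ[b/h](T))) → 6
  (σ[b>=4](σ[c<=7](U)) ∪ π[b,c](ρ[c/g](ρ[b/h](T)))) → 9
  σ[b>=3]((σ[b>=4](σ[c<=7](U)) ∪ π[b,c](ρ[c/g](ρ[b/h](T))))) → 8

== RESULT ==
b | c
4 | 2
5 | 8
6 | 1
6 | 8
6 | 8
7 | 5
7 | 5
9 | 4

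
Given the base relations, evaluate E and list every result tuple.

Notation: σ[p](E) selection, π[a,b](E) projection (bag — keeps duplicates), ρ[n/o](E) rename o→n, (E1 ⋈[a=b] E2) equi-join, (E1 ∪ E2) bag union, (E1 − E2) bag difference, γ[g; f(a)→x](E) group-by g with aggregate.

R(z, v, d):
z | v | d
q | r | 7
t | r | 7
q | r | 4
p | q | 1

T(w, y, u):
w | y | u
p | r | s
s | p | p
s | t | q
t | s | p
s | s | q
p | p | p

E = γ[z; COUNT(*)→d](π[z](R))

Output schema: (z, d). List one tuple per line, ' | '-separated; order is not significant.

Per-node cardinality:
  R → 4
  π[z](R) → 4
  γ[z; COUNT(*)→d](π[z](R)) → 3

== RESULT ==
z | d
p | 1
q | 2
t | 1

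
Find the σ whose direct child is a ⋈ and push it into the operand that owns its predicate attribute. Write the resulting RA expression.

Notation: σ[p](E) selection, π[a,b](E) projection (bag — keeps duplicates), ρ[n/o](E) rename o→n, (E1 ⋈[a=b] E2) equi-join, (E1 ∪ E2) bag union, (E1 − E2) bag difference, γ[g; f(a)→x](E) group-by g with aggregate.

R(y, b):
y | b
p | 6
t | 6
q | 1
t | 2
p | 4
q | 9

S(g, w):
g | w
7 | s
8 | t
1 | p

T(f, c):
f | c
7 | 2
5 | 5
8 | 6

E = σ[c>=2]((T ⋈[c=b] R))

σ filters on c, owned by the left side.
E' = (σ[c>=2](T) ⋈[c=b] R)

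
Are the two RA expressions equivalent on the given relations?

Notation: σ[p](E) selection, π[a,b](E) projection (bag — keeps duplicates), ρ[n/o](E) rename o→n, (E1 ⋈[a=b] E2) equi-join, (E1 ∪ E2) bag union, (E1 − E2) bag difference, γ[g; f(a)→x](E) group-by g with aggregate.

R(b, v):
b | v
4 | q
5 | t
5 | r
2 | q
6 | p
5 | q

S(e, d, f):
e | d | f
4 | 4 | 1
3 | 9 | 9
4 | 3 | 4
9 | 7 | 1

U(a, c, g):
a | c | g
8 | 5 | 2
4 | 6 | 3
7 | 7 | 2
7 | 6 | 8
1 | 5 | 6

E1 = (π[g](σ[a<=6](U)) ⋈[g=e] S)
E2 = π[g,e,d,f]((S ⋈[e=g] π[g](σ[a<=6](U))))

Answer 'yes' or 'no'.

E1 per-node cardinality:
  U → 5
  σ[a<=6](U) → 2
  π[g](σ[a<=6](U)) → 2
  S → 4
  (π[g](σ[a<=6](U)) ⋈[g=e] S) → 1
E2 per-node cardinality:
  S → 4
  U → 5
  σ[a<=6](U) → 2
  π[g](σ[a<=6](U)) → 2
  (S ⋈[e=g] π[g](σ[a<=6](U))) → 1
  π[g,e,d,f]((S ⋈[e=g] π[g](σ[a<=6](U)))) → 1

E1 and E2 produce the same multiset:
g | e | d | f
3 | 3 | 9 | 9

yes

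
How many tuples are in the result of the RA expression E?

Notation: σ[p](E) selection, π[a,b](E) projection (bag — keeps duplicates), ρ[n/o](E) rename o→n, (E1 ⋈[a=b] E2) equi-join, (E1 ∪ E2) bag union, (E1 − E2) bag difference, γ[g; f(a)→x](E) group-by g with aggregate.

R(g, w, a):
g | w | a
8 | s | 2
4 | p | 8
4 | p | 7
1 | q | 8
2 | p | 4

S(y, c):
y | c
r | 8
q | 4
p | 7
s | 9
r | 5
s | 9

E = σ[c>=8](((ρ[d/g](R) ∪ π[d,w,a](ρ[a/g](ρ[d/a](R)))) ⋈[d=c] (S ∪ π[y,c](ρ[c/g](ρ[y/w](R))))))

Row counts bottom-up:
  R → 5
  ρ[d/g](R) → 5
  R → 5
  ρ[d/a](R) → 5
  ρ[a/g](ρ[d/a](R)) → 5
  π[d,w,a](ρ[a/g](ρ[d/a](R))) → 5
  (ρ[d/g](R) ∪ π[d,w,a](ρ[a/g](ρ[d/a](R)))) → 10
  S → 6
  R → 5
  ρ[y/w](R) → 5
  ρ[c/g](ρ[y/w](R)) → 5
  π[y,c](ρ[c/g](ρ[y/w](R))) → 5
  (S ∪ π[y,c](ρ[c/g](ρ[y/w](R)))) → 11
  ((ρ[d/g](R) ∪ π[d,w,a](ρ[a/g](ρ[d/a](R)))) ⋈[d=c] (S ∪ π[y,c](ρ[c/g](ρ[y/w](R))))) → 19
  σ[c>=8](((ρ[d/g](R) ∪ π[d,w,a](ρ[a/g](ρ[d/a](R)))) ⋈[d=c] (S ∪ π[y,c](ρ[c/g](ρ[y/w](R)))))) → 6

|E| = 6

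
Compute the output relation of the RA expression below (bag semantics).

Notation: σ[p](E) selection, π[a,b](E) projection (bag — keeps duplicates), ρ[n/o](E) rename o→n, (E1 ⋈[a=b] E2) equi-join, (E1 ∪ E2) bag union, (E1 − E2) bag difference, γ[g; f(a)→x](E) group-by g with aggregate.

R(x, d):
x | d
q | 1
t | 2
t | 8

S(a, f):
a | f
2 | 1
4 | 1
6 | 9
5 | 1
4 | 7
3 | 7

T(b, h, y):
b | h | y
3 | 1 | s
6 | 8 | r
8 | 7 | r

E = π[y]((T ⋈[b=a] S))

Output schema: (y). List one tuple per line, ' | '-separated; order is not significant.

Row counts bottom-up:
  T → 3
  S → 6
  (T ⋈[b=a] S) → 2
  π[y]((T ⋈[b=a] S)) → 2

== RESULT ==
y
r
s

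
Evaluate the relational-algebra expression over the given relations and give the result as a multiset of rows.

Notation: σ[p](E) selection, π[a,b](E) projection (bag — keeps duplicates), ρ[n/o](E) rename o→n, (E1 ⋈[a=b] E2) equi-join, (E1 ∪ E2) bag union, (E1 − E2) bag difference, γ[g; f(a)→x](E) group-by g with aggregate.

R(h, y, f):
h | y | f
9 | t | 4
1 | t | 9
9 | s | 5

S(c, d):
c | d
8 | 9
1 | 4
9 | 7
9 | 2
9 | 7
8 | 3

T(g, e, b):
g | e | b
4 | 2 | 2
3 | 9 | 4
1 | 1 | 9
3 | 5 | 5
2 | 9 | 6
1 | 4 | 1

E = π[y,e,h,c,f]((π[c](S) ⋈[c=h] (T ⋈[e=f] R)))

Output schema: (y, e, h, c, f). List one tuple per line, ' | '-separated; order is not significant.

Row counts bottom-up:
  S → 6
  π[c](S) → 6
  T → 6
  R → 3
  (T ⋈[e=f] R) → 4
  (π[c](S) ⋈[c=h] (T ⋈[e=f] R)) → 8
  π[y,e,h,c,f]((π[c](S) ⋈[c=h] (T ⋈[e=f] R))) → 8

== RESULT ==
y | e | h | c | f
s | 5 | 9 | 9 | 5
s | 5 | 9 | 9 | 5
s | 5 | 9 | 9 | 5
t | 4 | 9 | 9 | 4
t | 4 | 9 | 9 | 4
t | 4 | 9 | 9 | 4
t | 9 | 1 | 1 | 9
t | 9 | 1 | 1 | 9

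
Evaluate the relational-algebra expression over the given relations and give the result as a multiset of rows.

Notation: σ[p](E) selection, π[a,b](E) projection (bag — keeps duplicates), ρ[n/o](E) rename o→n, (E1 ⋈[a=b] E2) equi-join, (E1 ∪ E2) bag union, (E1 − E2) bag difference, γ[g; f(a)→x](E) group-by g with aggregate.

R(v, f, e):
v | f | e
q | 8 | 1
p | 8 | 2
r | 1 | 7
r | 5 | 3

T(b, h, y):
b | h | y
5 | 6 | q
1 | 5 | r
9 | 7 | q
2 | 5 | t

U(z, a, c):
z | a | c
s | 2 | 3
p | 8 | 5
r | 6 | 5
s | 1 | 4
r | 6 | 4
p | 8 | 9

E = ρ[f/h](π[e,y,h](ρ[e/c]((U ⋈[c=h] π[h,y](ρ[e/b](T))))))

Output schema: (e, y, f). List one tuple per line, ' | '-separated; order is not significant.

Subexpression sizes:
  U → 6
  T → 4
  ρ[e/b](T) → 4
  π[h,y](ρ[e/b](T)) → 4
  (U ⋈[c=h] π[h,y](ρ[e/b](T))) → 4
  ρ[e/c]((U ⋈[c=h] π[h,y](ρ[e/b](T)))) → 4
  π[e,y,h](ρ[e/c]((U ⋈[c=h] π[h,y](ρ[e/b](T))))) → 4
  ρ[f/h](π[e,y,h](ρ[e/c]((U ⋈[c=h] π[h,y](ρ[e/b](T)))))) → 4

== RESULT ==
e | y | f
5 | r | 5
5 | r | 5
5 | t | 5
5 | t | 5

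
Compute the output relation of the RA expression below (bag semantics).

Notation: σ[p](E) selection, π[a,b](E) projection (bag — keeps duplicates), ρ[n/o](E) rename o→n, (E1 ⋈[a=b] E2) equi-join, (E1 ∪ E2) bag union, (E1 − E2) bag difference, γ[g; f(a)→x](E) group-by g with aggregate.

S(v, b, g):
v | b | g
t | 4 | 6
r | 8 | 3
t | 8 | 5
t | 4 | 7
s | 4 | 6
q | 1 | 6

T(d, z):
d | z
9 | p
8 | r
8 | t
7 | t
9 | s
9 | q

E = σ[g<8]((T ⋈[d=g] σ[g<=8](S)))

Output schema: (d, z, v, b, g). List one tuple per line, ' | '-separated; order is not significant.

Row counts bottom-up:
  T → 6
  S → 6
  σ[g<=8](S) → 6
  (T ⋈[d=g] σ[g<=8](S)) → 1
  σ[g<8]((T ⋈[d=g] σ[g<=8](S))) → 1

== RESULT ==
d | z | v | b | g
7 | t | t | 4 | 7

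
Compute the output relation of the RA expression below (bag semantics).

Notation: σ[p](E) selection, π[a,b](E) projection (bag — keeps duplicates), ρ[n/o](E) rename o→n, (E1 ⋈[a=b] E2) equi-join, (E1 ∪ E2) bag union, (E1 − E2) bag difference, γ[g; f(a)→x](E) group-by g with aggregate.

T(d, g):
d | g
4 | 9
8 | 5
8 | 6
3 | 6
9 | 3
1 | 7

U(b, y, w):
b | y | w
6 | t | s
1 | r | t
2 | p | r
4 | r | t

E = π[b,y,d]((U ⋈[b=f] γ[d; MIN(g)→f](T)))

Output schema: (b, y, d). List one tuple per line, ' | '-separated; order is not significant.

Row counts bottom-up:
  U → 4
  T → 6
  γ[d; MIN(g)→f](T) → 5
  (U ⋈[b=f] γ[d; MIN(g)→f](T)) → 1
  π[b,y,d]((U ⋈[b=f] γ[d; MIN(g)→f](T))) → 1

== RESULT ==
b | y | d
6 | t | 3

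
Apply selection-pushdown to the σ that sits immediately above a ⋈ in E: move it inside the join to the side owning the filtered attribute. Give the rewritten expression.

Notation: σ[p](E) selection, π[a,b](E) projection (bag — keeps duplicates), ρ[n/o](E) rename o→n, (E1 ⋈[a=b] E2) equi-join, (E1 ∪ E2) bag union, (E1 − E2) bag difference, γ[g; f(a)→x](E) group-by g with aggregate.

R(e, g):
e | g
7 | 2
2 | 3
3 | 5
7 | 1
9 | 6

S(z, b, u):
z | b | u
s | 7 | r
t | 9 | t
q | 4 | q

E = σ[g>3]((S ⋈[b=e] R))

σ filters on g, owned by the right side.
E' = (S ⋈[b=e] σ[g>3](R))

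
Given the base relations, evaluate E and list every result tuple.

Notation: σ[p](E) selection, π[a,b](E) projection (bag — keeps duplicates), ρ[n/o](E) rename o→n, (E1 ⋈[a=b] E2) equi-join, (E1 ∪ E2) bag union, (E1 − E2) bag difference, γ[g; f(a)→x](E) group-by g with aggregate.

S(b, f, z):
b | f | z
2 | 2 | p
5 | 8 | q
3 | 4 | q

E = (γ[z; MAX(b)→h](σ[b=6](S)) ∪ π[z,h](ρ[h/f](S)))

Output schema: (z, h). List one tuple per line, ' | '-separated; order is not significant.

Subexpression sizes:
  S → 3
  σ[b=6](S) → 0
  γ[z; MAX(b)→h](σ[b=6](S)) → 0
  S → 3
  ρ[h/f](S) → 3
  π[z,h](ρ[h/f](S)) → 3
  (γ[z; MAX(b)→h](σ[b=6](S)) ∪ π[z,h](ρ[h/f](S))) → 3

== RESULT ==
z | h
p | 2
q | 4
q | 8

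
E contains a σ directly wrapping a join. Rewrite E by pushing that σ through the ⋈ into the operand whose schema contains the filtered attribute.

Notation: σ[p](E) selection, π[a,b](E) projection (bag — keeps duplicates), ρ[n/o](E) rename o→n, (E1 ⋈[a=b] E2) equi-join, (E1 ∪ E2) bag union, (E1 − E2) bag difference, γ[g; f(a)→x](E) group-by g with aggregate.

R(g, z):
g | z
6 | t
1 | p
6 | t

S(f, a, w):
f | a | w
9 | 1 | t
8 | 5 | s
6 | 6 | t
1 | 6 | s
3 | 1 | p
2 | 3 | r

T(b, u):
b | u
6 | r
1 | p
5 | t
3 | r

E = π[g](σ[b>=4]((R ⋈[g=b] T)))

σ filters on b, owned by the right side.
E' = π[g]((R ⋈[g=b] σ[b>=4](T)))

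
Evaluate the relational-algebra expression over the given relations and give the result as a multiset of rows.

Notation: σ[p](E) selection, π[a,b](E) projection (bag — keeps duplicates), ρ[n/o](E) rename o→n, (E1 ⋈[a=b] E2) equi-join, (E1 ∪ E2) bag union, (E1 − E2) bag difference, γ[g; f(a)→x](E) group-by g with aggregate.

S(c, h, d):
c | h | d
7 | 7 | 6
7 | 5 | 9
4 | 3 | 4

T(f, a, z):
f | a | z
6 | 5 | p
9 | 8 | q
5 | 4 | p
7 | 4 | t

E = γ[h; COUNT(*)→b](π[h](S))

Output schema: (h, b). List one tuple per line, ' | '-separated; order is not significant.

Row counts bottom-up:
  S → 3
  π[h](S) → 3
  γ[h; COUNT(*)→b](π[h](S)) → 3

== RESULT ==
h | b
3 | 1
5 | 1
7 | 1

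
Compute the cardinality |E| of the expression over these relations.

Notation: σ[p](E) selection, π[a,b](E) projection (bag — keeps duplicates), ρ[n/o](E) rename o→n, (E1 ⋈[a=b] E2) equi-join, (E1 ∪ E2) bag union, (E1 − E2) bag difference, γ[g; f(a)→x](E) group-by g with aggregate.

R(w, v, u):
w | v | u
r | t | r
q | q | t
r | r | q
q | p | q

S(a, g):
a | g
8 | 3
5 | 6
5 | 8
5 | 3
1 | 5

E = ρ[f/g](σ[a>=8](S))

Stepwise |·|:
  S → 5
  σ[a>=8](S) → 1
  ρ[f/g](σ[a>=8](S)) → 1

|E| = 1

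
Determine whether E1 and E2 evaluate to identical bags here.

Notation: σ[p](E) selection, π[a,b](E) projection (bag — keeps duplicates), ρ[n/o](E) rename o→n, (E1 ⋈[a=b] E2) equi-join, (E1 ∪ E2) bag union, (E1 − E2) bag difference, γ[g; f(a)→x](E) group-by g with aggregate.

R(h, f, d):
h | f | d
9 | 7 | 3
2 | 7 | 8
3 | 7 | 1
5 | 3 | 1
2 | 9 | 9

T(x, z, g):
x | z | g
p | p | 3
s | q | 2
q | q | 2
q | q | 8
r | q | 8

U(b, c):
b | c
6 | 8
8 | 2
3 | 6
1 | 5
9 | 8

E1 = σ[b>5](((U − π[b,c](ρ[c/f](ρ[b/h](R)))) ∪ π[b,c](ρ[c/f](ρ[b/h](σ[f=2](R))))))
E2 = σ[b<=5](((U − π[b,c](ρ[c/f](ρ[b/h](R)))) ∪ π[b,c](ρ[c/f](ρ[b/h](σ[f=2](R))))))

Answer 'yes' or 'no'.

E1 row counts bottom-up:
  U → 5
  R → 5
  ρ[b/h](R) → 5
  ρ[c/f](ρ[b/h](R)) → 5
  π[b,c](ρ[c/f](ρ[b/h](R))) → 5
  (U − π[b,c](ρ[c/f](ρ[b/h](R)))) → 5
  R → 5
  σ[f=2](R) → 0
  ρ[b/h](σ[f=2](R)) → 0
  ρ[c/f](ρ[b/h](σ[f=2](R))) → 0
  π[b,c](ρ[c/f](ρ[b/h](σ[f=2](R)))) → 0
  ((U − π[b,c](ρ[c/f](ρ[b/h](R)))) ∪ π[b,c](ρ[c/f](ρ[b/h](σ[f=2](R))))) → 5
  σ[b>5](((U − π[b,c](ρ[c/f](ρ[b/h](R)))) ∪ π[b,c](ρ[c/f](ρ[b/h](σ[f=2](R)))))) → 3
E2 row counts bottom-up:
  U → 5
  R → 5
  ρ[b/h](R) → 5
  ρ[c/f](ρ[b/h](R)) → 5
  π[b,c](ρ[c/f](ρ[b/h](R))) → 5
  (U − π[b,c](ρ[c/f](ρ[b/h](R)))) → 5
  R → 5
  σ[f=2](R) → 0
  ρ[b/h](σ[f=2](R)) → 0
  ρ[c/f](ρ[b/h](σ[f=2](R))) → 0
  π[b,c](ρ[c/f](ρ[b/h](σ[f=2](R)))) → 0
  ((U − π[b,c](ρ[c/f](ρ[b/h](R)))) ∪ π[b,c](ρ[c/f](ρ[b/h](σ[f=2](R))))) → 5
  σ[b<=5](((U − π[b,c](ρ[c/f](ρ[b/h](R)))) ∪ π[b,c](ρ[c/f](ρ[b/h](σ[f=2](R)))))) → 2

E1 result:
b | c
6 | 8
8 | 2
9 | 8
E2 result:
b | c
1 | 5
3 | 6
Witness: (9, 8) appears 1× in E1 but 0× in E2.

no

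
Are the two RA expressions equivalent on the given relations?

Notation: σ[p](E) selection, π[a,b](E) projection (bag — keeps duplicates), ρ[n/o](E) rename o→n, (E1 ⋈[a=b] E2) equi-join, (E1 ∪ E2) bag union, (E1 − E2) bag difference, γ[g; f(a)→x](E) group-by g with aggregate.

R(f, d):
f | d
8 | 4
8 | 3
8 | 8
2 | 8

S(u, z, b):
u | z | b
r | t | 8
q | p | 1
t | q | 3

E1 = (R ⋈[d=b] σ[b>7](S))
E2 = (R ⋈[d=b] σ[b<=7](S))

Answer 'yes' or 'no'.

E1 row counts bottom-up:
  R → 4
  S → 3
  σ[b>7](S) → 1
  (R ⋈[d=b] σ[b>7](S)) → 2
E2 row counts bottom-up:
  R → 4
  S → 3
  σ[b<=7](S) → 2
  (R ⋈[d=b] σ[b<=7](S)) → 1

E1 result:
f | d | u | z | b
2 | 8 | r | t | 8
8 | 8 | r | t | 8
E2 result:
f | d | u | z | b
8 | 3 | t | q | 3
Witness: (8, 3, 't', 'q', 3) appears 0× in E1 but 1× in E2.

no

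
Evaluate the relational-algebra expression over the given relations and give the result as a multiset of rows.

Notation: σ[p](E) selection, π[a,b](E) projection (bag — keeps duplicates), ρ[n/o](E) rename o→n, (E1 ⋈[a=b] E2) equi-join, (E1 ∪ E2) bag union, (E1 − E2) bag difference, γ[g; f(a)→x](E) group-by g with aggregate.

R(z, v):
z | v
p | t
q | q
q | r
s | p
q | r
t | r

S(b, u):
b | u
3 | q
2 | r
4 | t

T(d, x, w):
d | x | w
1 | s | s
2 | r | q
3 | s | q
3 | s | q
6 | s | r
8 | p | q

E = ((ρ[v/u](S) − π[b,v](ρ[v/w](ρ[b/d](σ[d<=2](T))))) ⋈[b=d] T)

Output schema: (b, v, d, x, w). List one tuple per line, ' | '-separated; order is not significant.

Subexpression sizes:
  S → 3
  ρ[v/u](S) → 3
  T → 6
  σ[d<=2](T) → 2
  ρ[b/d](σ[d<=2](T)) → 2
  ρ[v/w](ρ[b/d](σ[d<=2](T))) → 2
  π[b,v](ρ[v/w](ρ[b/d](σ[d<=2](T)))) → 2
  (ρ[v/u](S) − π[b,v](ρ[v/w](ρ[b/d](σ[d<=2](T))))) → 3
  T → 6
  ((ρ[v/u](S) − π[b,v](ρ[v/w](ρ[b/d](σ[d<=2](T))))) ⋈[b=d] T) → 3

== RESULT ==
b | v | d | x | w
2 | r | 2 | r | q
3 | q | 3 | s | q
3 | q | 3 | s | q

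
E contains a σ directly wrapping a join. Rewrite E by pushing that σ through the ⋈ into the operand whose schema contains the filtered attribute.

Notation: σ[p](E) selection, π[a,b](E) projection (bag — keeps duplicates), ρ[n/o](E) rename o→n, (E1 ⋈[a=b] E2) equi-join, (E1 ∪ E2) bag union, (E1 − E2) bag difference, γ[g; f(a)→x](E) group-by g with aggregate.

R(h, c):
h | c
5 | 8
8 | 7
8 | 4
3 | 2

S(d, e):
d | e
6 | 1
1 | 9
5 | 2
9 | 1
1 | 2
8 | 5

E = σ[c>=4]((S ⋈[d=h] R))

σ filters on c, owned by the right side.
E' = (S ⋈[d=h] σ[c>=4](R))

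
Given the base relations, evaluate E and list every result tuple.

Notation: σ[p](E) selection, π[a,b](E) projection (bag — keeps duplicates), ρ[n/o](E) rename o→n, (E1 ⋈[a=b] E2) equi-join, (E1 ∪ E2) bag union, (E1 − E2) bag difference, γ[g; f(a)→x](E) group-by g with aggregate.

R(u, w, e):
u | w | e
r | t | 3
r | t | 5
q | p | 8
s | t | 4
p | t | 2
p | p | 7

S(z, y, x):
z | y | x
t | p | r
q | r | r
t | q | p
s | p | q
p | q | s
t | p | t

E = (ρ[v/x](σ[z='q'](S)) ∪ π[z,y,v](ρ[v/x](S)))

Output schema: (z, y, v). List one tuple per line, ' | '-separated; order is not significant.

Per-node cardinality:
  S → 6
  σ[z='q'](S) → 1
  ρ[v/x](σ[z='q'](S)) → 1
  S → 6
  ρ[v/x](S) → 6
  π[z,y,v](ρ[v/x](S)) → 6
  (ρ[v/x](σ[z='q'](S)) ∪ π[z,y,v](ρ[v/x](S))) → 7

== RESULT ==
z | y | v
p | q | s
q | r | r
q | r | r
s | p | q
t | p | r
t | p | t
t | q | p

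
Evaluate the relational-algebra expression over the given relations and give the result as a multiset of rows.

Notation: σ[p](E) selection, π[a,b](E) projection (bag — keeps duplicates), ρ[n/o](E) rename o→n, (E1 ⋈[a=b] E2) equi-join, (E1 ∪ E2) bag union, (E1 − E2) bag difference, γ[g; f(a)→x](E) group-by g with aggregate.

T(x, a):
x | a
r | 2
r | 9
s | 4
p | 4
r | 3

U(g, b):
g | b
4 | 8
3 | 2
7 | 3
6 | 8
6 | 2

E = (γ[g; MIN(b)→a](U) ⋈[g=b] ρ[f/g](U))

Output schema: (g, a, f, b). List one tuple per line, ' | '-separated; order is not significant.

Stepwise |·|:
  U → 5
  γ[g; MIN(b)→a](U) → 4
  U → 5
  ρ[f/g](U) → 5
  (γ[g; MIN(b)→a](U) ⋈[g=b] ρ[f/g](U)) → 1

== RESULT ==
g | a | f | b
3 | 2 | 7 | 3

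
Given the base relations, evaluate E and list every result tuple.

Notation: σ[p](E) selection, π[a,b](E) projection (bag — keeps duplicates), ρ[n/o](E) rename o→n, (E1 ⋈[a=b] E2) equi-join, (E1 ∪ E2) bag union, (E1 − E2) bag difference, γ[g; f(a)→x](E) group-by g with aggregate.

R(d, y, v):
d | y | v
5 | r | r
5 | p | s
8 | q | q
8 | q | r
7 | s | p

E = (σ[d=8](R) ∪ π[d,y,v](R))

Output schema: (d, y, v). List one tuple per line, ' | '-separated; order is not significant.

Subexpression sizes:
  R → 5
  σ[d=8](R) → 2
  R → 5
  π[d,y,v](R) → 5
  (σ[d=8](R) ∪ π[d,y,v](R)) → 7

== RESULT ==
d | y | v
5 | p | s
5 | r | r
7 | s | p
8 | q | q
8 | q | q
8 | q | r
8 | q | r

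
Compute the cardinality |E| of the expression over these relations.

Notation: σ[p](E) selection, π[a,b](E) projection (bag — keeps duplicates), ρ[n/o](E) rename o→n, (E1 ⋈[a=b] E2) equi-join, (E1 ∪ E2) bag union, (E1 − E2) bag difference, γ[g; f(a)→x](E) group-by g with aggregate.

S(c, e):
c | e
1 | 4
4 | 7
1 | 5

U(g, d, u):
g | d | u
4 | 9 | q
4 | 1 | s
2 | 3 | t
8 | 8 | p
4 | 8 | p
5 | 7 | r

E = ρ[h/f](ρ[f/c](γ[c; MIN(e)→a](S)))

Subexpression sizes:
  S → 3
  γ[c; MIN(e)→a](S) → 2
  ρ[f/c](γ[c; MIN(e)→a](S)) → 2
  ρ[h/f](ρ[f/c](γ[c; MIN(e)→a](S))) → 2

|E| = 2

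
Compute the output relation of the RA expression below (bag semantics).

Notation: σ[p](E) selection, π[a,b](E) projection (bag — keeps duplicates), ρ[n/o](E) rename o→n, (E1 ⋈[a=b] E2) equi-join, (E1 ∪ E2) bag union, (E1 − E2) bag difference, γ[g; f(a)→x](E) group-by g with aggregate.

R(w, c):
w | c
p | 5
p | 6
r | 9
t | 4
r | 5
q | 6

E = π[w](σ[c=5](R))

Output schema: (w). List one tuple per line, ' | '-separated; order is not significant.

Subexpression sizes:
  R → 6
  σ[c=5](R) → 2
  π[w](σ[c=5](R)) → 2

== RESULT ==
w
p
r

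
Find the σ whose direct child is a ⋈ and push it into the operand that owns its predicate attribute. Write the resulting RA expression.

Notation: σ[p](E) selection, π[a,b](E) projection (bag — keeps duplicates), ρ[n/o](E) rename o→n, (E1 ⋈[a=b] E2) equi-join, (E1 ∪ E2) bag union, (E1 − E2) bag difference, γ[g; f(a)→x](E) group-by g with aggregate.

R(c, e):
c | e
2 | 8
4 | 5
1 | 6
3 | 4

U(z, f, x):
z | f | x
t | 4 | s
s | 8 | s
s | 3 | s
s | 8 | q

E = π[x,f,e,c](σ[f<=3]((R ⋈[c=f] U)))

σ filters on f, owned by the right side.
E' = π[x,f,e,c]((R ⋈[c=f] σ[f<=3](U)))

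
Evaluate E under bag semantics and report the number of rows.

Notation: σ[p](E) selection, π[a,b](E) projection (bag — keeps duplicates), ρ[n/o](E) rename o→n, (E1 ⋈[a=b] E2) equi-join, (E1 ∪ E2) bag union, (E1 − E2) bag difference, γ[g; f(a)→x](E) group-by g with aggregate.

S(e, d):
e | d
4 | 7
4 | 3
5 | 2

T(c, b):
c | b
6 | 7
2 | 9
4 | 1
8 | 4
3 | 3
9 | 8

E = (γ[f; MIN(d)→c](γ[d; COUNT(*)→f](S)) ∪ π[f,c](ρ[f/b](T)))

Stepwise |·|:
  S → 3
  γ[d; COUNT(*)→f](S) → 3
  γ[f; MIN(d)→c](γ[d; COUNT(*)→f](S)) → 1
  T → 6
  ρ[f/b](T) → 6
  π[f,c](ρ[f/b](T)) → 6
  (γ[f; MIN(d)→c](γ[d; COUNT(*)→f](S)) ∪ π[f,c](ρ[f/b](T))) → 7

|E| = 7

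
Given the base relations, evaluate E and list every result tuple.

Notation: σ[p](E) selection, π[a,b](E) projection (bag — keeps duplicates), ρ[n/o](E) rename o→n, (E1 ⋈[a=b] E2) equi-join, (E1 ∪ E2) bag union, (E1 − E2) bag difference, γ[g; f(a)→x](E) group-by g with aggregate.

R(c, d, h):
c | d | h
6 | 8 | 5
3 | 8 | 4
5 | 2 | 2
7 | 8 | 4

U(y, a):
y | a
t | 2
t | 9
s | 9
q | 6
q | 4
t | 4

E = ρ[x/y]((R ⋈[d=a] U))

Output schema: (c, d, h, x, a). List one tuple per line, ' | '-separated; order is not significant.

Row counts bottom-up:
  R → 4
  U → 6
  (R ⋈[d=a] U) → 1
  ρ[x/y]((R ⋈[d=a] U)) → 1

== RESULT ==
c | d | h | x | a
5 | 2 | 2 | t | 2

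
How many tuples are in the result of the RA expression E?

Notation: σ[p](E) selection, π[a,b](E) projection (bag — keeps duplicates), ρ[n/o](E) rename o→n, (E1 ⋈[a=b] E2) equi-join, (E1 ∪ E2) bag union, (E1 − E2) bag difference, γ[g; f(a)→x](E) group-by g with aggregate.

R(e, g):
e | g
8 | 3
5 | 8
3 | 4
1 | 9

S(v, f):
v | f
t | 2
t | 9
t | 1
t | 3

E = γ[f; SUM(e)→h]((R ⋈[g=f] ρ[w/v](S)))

Subexpression sizes:
  R → 4
  S → 4
  ρ[w/v](S) → 4
  (R ⋈[g=f] ρ[w/v](S)) → 2
  γ[f; SUM(e)→h]((R ⋈[g=f] ρ[w/v](S))) → 2

|E| = 2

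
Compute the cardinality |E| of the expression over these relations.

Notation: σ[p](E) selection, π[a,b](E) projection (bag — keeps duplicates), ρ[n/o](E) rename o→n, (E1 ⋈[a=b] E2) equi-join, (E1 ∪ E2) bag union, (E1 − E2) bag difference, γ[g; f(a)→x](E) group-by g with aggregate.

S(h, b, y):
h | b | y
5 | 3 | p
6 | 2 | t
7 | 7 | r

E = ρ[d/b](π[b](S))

Row counts bottom-up:
  S → 3
  π[b](S) → 3
  ρ[d/b](π[b](S)) → 3

|E| = 3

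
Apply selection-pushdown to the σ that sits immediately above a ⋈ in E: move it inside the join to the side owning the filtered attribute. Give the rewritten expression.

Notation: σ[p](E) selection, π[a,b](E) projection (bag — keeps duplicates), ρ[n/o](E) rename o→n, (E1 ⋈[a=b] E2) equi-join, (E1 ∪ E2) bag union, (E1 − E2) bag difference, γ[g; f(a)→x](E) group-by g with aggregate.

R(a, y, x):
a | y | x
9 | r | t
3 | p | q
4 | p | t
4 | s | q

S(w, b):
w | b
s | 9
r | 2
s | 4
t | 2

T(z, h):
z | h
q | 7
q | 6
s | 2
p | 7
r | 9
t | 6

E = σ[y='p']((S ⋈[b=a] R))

σ filters on y, owned by the right side.
E' = (S ⋈[b=a] σ[y='p'](R))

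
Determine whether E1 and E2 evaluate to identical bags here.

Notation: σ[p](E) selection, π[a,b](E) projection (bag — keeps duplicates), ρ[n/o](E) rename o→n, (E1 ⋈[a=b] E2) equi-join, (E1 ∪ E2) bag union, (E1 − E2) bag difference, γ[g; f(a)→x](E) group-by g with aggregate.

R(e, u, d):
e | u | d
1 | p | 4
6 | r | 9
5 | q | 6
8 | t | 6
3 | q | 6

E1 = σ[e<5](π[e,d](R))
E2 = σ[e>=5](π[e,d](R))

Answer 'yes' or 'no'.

E1 stepwise |·|:
  R → 5
  π[e,d](R) → 5
  σ[e<5](π[e,d](R)) → 2
E2 stepwise |·|:
  R → 5
  π[e,d](R) → 5
  σ[e>=5](π[e,d](R)) → 3

E1 result:
e | d
1 | 4
3 | 6
E2 result:
e | d
5 | 6
6 | 9
8 | 6
Witness: (5, 6) appears 0× in E1 but 1× in E2.

no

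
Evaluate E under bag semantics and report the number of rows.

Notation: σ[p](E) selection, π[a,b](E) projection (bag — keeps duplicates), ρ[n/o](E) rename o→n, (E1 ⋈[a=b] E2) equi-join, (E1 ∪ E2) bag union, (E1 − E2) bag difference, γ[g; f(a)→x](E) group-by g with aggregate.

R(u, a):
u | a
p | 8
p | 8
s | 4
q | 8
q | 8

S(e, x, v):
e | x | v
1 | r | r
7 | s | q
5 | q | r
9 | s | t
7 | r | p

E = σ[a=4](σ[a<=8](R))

Subexpression sizes:
  R → 5
  σ[a<=8](R) → 5
  σ[a=4](σ[a<=8](R)) → 1

|E| = 1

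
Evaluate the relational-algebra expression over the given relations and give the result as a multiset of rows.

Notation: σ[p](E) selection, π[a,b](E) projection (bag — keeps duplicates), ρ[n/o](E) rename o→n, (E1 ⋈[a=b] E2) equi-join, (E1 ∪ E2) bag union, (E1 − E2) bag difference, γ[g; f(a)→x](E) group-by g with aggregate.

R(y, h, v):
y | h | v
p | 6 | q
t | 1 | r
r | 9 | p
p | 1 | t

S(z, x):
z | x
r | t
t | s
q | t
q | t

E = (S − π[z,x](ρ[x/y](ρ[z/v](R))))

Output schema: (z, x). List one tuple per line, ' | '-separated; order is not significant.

Per-node cardinality:
  S → 4
  R → 4
  ρ[z/v](R) → 4
  ρ[x/y](ρ[z/v](R)) → 4
  π[z,x](ρ[x/y](ρ[z/v](R))) → 4
  (S − π[z,x](ρ[x/y](ρ[z/v](R)))) → 3

== RESULT ==
z | x
q | t
q | t
t | s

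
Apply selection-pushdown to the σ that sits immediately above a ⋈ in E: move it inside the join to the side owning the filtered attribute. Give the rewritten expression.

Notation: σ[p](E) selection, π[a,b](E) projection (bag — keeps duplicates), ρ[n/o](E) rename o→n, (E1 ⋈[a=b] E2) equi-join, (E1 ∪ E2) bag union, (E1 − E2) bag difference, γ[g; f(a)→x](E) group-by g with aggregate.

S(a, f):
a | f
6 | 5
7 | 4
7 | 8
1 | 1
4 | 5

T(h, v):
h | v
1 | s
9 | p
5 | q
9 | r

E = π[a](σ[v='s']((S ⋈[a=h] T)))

σ filters on v, owned by the right side.
E' = π[a]((S ⋈[a=h] σ[v='s'](T)))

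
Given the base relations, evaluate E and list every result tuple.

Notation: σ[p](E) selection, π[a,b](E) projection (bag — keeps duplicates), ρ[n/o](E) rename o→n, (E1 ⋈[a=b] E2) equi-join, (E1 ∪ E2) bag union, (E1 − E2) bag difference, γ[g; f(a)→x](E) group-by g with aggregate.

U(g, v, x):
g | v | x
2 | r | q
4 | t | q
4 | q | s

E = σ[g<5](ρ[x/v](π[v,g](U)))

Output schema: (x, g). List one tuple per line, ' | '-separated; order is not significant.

Subexpression sizes:
  U → 3
  π[v,g](U) → 3
  ρ[x/v](π[v,g](U)) → 3
  σ[g<5](ρ[x/v](π[v,g](U))) → 3

== RESULT ==
x | g
q | 4
r | 2
t | 4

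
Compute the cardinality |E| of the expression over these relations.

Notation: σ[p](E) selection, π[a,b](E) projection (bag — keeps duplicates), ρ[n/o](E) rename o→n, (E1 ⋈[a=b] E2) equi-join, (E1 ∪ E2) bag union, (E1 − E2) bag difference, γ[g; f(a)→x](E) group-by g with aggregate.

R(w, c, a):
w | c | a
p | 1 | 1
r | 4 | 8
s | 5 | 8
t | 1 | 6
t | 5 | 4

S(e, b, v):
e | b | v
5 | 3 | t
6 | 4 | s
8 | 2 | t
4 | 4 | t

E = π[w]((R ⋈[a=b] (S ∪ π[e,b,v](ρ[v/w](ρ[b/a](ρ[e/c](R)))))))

Per-node cardinality:
  R → 5
  S → 4
  R → 5
  ρ[e/c](R) → 5
  ρ[b/a](ρ[e/c](R)) → 5
  ρ[v/w](ρ[b/a](ρ[e/c](R))) → 5
  π[e,b,v](ρ[v/w](ρ[b/a](ρ[e/c](R)))) → 5
  (S ∪ π[e,b,v](ρ[v/w](ρ[b/a](ρ[e/c](R))))) → 9
  (R ⋈[a=b] (S ∪ π[e,b,v](ρ[v/w](ρ[b/a](ρ[e/c](R)))))) → 9
  π[w]((R ⋈[a=b] (S ∪ π[e,b,v](ρ[v/w](ρ[b/a](ρ[e/c](R))))))) → 9

|E| = 9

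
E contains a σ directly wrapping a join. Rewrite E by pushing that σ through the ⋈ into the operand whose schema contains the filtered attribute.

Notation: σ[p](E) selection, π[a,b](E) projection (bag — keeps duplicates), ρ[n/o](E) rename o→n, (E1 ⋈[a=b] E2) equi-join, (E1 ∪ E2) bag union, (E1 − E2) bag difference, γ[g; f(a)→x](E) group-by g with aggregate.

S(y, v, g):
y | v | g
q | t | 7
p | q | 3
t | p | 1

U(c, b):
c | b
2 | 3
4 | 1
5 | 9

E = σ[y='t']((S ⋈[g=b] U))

σ filters on y, owned by the left side.
E' = (σ[y='t'](S) ⋈[g=b] U)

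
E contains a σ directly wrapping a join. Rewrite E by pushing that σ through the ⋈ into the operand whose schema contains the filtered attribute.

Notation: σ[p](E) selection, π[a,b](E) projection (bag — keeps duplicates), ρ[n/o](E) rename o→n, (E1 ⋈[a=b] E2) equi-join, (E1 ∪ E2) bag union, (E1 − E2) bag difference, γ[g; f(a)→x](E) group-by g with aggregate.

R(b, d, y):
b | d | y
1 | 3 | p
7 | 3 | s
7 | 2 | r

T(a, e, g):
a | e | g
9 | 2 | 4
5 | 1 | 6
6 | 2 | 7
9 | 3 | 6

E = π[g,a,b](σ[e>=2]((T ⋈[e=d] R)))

σ filters on e, owned by the left side.
E' = π[g,a,b]((σ[e>=2](T) ⋈[e=d] R))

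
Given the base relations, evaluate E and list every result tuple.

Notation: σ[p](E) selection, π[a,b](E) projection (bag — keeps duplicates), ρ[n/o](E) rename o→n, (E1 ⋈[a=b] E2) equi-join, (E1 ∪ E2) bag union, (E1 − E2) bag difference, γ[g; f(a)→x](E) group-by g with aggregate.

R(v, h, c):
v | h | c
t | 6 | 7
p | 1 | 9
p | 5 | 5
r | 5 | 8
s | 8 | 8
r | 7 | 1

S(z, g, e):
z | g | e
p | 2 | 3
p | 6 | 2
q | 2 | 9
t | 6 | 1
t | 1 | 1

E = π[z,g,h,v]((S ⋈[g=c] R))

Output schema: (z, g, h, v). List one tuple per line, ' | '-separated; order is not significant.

Per-node cardinality:
  S → 5
  R → 6
  (S ⋈[g=c] R) → 1
  π[z,g,h,v]((S ⋈[g=c] R)) → 1

== RESULT ==
z | g | h | v
t | 1 | 7 | r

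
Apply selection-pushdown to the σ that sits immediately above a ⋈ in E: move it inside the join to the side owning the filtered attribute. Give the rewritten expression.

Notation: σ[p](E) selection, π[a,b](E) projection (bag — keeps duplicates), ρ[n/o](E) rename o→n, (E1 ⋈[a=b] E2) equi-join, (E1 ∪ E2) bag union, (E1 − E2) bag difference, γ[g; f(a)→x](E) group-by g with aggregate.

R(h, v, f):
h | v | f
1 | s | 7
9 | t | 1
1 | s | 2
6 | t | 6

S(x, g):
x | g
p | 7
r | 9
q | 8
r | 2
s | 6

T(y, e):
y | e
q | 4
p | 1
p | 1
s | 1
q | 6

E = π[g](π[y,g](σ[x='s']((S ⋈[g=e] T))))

σ filters on x, owned by the left side.
E' = π[g](π[y,g]((σ[x='s'](S) ⋈[g=e] T)))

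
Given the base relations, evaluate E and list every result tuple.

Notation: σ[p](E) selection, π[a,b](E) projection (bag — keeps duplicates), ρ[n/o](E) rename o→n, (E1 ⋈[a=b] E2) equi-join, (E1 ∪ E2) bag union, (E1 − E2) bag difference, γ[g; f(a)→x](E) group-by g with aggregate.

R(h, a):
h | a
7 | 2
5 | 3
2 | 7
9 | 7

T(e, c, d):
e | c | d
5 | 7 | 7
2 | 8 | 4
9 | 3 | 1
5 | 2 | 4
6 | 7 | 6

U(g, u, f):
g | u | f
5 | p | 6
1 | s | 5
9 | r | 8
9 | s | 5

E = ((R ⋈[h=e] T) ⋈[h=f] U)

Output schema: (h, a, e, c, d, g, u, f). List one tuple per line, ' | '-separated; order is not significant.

Stepwise |·|:
  R → 4
  T → 5
  (R ⋈[h=e] T) → 4
  U → 4
  ((R ⋈[h=e] T) ⋈[h=f] U) → 4

== RESULT ==
h | a | e | c | d | g | u | f
5 | 3 | 5 | 2 | 4 | 1 | s | 5
5 | 3 | 5 | 2 | 4 | 9 | s | 5
5 | 3 | 5 | 7 | 7 | 1 | s | 5
5 | 3 | 5 | 7 | 7 | 9 | s | 5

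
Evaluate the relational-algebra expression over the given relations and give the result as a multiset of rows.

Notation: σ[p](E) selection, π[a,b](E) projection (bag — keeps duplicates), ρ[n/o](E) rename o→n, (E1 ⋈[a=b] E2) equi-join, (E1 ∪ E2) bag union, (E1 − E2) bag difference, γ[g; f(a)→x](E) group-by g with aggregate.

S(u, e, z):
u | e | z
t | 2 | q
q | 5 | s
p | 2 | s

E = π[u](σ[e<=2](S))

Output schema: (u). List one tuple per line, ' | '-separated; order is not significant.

Row counts bottom-up:
  S → 3
  σ[e<=2](S) → 2
  π[u](σ[e<=2](S)) → 2

== RESULT ==
u
p
t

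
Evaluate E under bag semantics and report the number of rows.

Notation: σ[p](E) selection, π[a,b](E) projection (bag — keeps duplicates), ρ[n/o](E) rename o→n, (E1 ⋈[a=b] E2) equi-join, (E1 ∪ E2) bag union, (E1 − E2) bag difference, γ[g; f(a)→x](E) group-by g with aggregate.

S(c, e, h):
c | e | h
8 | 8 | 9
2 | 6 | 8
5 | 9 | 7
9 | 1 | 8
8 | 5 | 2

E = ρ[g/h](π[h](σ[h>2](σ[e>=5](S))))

Row counts bottom-up:
  S → 5
  σ[e>=5](S) → 4
  σ[h>2](σ[e>=5](S)) → 3
  π[h](σ[h>2](σ[e>=5](S))) → 3
  ρ[g/h](π[h](σ[h>2](σ[e>=5](S)))) → 3

|E| = 3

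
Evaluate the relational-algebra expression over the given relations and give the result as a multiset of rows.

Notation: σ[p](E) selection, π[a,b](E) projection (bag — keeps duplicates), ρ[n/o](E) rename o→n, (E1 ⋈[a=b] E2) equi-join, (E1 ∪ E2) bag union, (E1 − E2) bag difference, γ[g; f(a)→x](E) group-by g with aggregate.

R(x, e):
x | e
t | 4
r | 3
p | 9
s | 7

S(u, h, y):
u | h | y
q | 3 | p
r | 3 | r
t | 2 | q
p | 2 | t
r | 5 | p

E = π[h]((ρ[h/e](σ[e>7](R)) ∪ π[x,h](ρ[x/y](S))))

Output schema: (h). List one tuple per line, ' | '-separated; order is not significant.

Per-node cardinality:
  R → 4
  σ[e>7](R) → 1
  ρ[h/e](σ[e>7](R)) → 1
  S → 5
  ρ[x/y](S) → 5
  π[x,h](ρ[x/y](S)) → 5
  (ρ[h/e](σ[e>7](R)) ∪ π[x,h](ρ[x/y](S))) → 6
  π[h]((ρ[h/e](σ[e>7](R)) ∪ π[x,h](ρ[x/y](S)))) → 6

== RESULT ==
h
2
2
3
3
5
9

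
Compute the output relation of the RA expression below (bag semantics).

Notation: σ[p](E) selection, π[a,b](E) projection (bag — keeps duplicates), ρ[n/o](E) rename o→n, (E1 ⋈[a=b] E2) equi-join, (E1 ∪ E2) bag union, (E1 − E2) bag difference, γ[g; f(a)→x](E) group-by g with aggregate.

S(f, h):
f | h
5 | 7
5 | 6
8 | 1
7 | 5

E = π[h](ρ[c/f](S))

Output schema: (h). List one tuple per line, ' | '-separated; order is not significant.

Row counts bottom-up:
  S → 4
  ρ[c/f](S) → 4
  π[h](ρ[c/f](S)) → 4

== RESULT ==
h
1
5
6
7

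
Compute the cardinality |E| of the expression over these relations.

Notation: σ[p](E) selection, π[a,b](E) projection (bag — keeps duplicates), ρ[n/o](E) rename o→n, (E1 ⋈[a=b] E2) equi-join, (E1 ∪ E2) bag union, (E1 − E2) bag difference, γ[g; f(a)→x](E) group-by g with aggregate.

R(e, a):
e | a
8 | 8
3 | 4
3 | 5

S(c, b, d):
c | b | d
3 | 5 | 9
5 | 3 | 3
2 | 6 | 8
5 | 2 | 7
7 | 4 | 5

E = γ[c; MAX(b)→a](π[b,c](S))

Subexpression sizes:
  S → 5
  π[b,c](S) → 5
  γ[c; MAX(b)→a](π[b,c](S)) → 4

|E| = 4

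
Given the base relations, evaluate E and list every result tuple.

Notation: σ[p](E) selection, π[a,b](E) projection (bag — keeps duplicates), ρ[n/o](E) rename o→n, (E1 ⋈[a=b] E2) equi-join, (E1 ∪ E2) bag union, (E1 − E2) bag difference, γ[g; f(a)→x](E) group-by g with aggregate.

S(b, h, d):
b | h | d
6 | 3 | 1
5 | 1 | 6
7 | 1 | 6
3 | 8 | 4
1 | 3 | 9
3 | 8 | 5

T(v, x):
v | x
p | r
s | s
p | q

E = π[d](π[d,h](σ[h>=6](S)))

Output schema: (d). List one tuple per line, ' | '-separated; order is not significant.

Subexpression sizes:
  S → 6
  σ[h>=6](S) → 2
  π[d,h](σ[h>=6](S)) → 2
  π[d](π[d,h](σ[h>=6](S))) → 2

== RESULT ==
d
4
5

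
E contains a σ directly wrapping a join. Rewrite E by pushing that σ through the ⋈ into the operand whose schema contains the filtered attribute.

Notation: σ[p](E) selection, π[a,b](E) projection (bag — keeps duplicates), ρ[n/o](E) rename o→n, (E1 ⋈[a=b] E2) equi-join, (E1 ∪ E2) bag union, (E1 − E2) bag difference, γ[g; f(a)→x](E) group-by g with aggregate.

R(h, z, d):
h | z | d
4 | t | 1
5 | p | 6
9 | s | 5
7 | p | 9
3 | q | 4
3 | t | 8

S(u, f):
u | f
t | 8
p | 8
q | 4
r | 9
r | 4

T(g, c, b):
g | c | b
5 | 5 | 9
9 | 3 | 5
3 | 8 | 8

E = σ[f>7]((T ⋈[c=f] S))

σ filters on f, owned by the right side.
E' = (T ⋈[c=f] σ[f>7](S))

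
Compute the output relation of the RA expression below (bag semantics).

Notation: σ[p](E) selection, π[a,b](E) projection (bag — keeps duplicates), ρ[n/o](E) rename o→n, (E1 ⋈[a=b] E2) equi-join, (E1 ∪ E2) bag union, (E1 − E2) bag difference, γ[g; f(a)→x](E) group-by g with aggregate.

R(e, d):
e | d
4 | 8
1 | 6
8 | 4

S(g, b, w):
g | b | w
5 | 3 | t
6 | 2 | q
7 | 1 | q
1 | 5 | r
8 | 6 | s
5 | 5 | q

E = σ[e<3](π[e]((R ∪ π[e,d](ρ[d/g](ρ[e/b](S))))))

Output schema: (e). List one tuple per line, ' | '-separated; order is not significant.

Per-node cardinality:
  R → 3
  S → 6
  ρ[e/b](S) → 6
  ρ[d/g](ρ[e/b](S)) → 6
  π[e,d](ρ[d/g](ρ[e/b](S))) → 6
  (R ∪ π[e,d](ρ[d/g](ρ[e/b](S)))) → 9
  π[e]((R ∪ π[e,d](ρ[d/g](ρ[e/b](S))))) → 9
  σ[e<3](π[e]((R ∪ π[e,d](ρ[d/g](ρ[e/b](S)))))) → 3

== RESULT ==
e
1
1
2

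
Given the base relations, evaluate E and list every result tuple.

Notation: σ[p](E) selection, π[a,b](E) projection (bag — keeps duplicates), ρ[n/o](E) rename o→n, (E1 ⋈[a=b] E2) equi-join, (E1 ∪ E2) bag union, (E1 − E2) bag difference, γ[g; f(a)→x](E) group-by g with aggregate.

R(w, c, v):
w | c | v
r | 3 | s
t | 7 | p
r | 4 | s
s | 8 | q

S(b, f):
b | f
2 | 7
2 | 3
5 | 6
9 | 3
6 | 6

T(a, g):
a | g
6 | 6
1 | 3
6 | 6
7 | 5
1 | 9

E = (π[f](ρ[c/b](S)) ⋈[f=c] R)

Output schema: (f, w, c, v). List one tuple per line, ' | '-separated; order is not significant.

Stepwise |·|:
  S → 5
  ρ[c/b](S) → 5
  π[f](ρ[c/b](S)) → 5
  R → 4
  (π[f](ρ[c/b](S)) ⋈[f=c] R) → 3

== RESULT ==
f | w | c | v
3 | r | 3 | s
3 | r | 3 | s
7 | t | 7 | p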